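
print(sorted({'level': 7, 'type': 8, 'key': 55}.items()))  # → [('key', 55), ('level', 7), ('type', 8)]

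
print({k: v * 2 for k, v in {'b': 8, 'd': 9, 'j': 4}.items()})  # {'b': 16, 'd': 18, 'j': 8}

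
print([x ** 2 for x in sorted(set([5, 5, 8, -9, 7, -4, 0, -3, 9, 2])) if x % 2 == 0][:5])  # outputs [16, 0, 4, 64]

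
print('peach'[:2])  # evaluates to pe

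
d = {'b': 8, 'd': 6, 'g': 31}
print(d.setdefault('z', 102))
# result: 102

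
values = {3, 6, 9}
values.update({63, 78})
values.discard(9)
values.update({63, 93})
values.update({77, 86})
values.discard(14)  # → {3, 6, 63, 77, 78, 86, 93}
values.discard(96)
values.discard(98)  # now {3, 6, 63, 77, 78, 86, 93}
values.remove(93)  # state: {3, 6, 63, 77, 78, 86}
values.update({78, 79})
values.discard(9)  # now {3, 6, 63, 77, 78, 79, 86}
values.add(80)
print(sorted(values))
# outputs [3, 6, 63, 77, 78, 79, 80, 86]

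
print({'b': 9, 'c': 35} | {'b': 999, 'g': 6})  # {'b': 999, 'c': 35, 'g': 6}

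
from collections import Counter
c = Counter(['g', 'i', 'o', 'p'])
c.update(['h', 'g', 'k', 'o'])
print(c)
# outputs Counter({'g': 2, 'o': 2, 'i': 1, 'p': 1, 'h': 1, 'k': 1})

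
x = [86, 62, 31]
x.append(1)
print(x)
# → [86, 62, 31, 1]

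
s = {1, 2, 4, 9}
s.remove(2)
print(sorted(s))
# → [1, 4, 9]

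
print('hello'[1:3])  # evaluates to el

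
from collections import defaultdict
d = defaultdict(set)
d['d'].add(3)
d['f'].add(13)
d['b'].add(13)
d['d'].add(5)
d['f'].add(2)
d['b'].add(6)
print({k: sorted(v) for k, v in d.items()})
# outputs {'d': [3, 5], 'f': [2, 13], 'b': [6, 13]}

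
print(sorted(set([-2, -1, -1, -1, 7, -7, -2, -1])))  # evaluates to [-7, -2, -1, 7]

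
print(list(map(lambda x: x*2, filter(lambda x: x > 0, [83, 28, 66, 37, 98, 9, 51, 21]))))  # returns [166, 56, 132, 74, 196, 18, 102, 42]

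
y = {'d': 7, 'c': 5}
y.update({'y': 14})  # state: {'d': 7, 'c': 5, 'y': 14}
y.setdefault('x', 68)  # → 68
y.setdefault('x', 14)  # 68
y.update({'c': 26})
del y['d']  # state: {'c': 26, 'y': 14, 'x': 68}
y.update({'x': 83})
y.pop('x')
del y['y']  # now {'c': 26}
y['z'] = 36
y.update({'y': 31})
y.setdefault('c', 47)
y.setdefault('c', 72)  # 26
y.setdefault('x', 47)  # 47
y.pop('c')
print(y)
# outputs {'z': 36, 'y': 31, 'x': 47}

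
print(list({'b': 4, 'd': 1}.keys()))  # ['b', 'd']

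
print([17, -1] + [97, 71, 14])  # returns [17, -1, 97, 71, 14]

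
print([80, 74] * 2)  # [80, 74, 80, 74]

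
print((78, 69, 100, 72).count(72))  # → 1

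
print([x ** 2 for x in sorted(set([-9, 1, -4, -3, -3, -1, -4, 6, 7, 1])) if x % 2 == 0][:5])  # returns [16, 36]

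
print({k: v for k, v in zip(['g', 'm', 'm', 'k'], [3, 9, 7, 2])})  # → {'g': 3, 'm': 7, 'k': 2}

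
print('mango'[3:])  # go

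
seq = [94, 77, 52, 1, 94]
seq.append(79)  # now [94, 77, 52, 1, 94, 79]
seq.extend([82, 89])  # [94, 77, 52, 1, 94, 79, 82, 89]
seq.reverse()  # [89, 82, 79, 94, 1, 52, 77, 94]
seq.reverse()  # [94, 77, 52, 1, 94, 79, 82, 89]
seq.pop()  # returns 89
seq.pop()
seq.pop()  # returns 79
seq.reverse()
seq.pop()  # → 94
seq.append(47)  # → [94, 1, 52, 77, 47]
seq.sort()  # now [1, 47, 52, 77, 94]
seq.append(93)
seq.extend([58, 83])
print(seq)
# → [1, 47, 52, 77, 94, 93, 58, 83]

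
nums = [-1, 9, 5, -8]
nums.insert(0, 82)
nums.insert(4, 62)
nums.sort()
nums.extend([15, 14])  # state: [-8, -1, 5, 9, 62, 82, 15, 14]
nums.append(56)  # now [-8, -1, 5, 9, 62, 82, 15, 14, 56]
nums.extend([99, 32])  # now [-8, -1, 5, 9, 62, 82, 15, 14, 56, 99, 32]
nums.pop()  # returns 32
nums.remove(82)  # [-8, -1, 5, 9, 62, 15, 14, 56, 99]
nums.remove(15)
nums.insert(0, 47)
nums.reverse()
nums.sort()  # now [-8, -1, 5, 9, 14, 47, 56, 62, 99]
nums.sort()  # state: [-8, -1, 5, 9, 14, 47, 56, 62, 99]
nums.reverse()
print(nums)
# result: [99, 62, 56, 47, 14, 9, 5, -1, -8]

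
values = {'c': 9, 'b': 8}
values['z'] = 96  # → {'c': 9, 'b': 8, 'z': 96}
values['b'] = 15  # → {'c': 9, 'b': 15, 'z': 96}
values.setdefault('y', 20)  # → 20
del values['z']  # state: {'c': 9, 'b': 15, 'y': 20}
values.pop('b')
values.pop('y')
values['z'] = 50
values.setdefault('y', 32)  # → 32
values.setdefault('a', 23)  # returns 23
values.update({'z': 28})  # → {'c': 9, 'z': 28, 'y': 32, 'a': 23}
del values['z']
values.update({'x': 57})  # {'c': 9, 'y': 32, 'a': 23, 'x': 57}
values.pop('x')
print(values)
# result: {'c': 9, 'y': 32, 'a': 23}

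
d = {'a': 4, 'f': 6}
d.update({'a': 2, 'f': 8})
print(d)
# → {'a': 2, 'f': 8}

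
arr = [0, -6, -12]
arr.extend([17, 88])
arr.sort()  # [-12, -6, 0, 17, 88]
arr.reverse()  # [88, 17, 0, -6, -12]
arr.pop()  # -12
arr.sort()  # [-6, 0, 17, 88]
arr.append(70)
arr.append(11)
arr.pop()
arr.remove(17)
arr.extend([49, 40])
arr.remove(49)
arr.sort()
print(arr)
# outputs [-6, 0, 40, 70, 88]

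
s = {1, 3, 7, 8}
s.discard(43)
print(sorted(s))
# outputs [1, 3, 7, 8]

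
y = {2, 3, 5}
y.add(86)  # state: {2, 3, 5, 86}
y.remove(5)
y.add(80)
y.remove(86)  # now {2, 3, 80}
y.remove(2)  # {3, 80}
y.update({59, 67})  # {3, 59, 67, 80}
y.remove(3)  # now {59, 67, 80}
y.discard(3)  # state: {59, 67, 80}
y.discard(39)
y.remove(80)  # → {59, 67}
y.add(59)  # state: {59, 67}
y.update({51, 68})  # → {51, 59, 67, 68}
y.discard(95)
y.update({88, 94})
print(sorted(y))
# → [51, 59, 67, 68, 88, 94]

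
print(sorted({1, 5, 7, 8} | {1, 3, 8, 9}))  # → [1, 3, 5, 7, 8, 9]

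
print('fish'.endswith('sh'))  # True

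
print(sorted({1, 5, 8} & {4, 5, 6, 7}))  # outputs [5]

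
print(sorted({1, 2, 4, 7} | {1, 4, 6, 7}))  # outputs [1, 2, 4, 6, 7]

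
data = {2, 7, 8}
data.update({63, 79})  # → {2, 7, 8, 63, 79}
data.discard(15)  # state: {2, 7, 8, 63, 79}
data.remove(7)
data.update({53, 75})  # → {2, 8, 53, 63, 75, 79}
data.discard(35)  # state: {2, 8, 53, 63, 75, 79}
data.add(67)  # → {2, 8, 53, 63, 67, 75, 79}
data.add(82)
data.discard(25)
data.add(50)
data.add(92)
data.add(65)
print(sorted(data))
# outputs [2, 8, 50, 53, 63, 65, 67, 75, 79, 82, 92]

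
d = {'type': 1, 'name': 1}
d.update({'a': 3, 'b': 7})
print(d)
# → {'type': 1, 'name': 1, 'a': 3, 'b': 7}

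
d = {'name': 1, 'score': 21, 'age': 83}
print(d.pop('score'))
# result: 21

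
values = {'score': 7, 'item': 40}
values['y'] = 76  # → {'score': 7, 'item': 40, 'y': 76}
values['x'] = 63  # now {'score': 7, 'item': 40, 'y': 76, 'x': 63}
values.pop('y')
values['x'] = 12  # {'score': 7, 'item': 40, 'x': 12}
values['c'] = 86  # {'score': 7, 'item': 40, 'x': 12, 'c': 86}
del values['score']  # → {'item': 40, 'x': 12, 'c': 86}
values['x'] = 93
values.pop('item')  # 40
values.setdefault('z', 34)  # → 34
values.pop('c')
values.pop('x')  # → 93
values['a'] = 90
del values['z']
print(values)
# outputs {'a': 90}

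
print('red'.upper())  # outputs RED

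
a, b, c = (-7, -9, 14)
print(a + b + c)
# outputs -2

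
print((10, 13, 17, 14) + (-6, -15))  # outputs (10, 13, 17, 14, -6, -15)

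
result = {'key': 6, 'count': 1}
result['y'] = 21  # {'key': 6, 'count': 1, 'y': 21}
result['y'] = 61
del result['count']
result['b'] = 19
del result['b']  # {'key': 6, 'y': 61}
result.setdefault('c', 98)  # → 98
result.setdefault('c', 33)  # 98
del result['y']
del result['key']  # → {'c': 98}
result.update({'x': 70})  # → {'c': 98, 'x': 70}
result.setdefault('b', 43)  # 43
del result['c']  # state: {'x': 70, 'b': 43}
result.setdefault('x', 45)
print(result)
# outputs {'x': 70, 'b': 43}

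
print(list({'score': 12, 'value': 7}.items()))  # [('score', 12), ('value', 7)]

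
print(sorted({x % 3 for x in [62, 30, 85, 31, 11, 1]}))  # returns [0, 1, 2]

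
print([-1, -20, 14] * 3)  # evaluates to [-1, -20, 14, -1, -20, 14, -1, -20, 14]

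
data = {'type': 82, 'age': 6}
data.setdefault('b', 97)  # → 97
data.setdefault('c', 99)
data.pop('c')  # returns 99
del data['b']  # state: {'type': 82, 'age': 6}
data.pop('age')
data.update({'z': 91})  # {'type': 82, 'z': 91}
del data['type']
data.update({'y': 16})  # {'z': 91, 'y': 16}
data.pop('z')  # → 91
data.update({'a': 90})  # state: {'y': 16, 'a': 90}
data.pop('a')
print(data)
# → {'y': 16}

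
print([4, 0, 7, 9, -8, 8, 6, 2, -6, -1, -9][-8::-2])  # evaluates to [9, 0]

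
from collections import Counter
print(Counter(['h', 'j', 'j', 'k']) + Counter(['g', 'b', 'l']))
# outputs Counter({'j': 2, 'h': 1, 'k': 1, 'g': 1, 'b': 1, 'l': 1})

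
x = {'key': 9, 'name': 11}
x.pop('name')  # 11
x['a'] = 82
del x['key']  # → {'a': 82}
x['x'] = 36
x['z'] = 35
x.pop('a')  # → 82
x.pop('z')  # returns 35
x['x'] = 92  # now {'x': 92}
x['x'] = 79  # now {'x': 79}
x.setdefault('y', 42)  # 42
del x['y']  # {'x': 79}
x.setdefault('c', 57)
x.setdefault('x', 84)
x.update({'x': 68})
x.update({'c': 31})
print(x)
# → {'x': 68, 'c': 31}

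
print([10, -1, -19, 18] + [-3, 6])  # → [10, -1, -19, 18, -3, 6]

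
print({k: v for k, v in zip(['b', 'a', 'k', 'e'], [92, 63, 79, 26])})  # {'b': 92, 'a': 63, 'k': 79, 'e': 26}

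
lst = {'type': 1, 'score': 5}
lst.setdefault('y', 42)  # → 42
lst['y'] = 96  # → {'type': 1, 'score': 5, 'y': 96}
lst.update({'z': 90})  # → {'type': 1, 'score': 5, 'y': 96, 'z': 90}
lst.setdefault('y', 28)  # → 96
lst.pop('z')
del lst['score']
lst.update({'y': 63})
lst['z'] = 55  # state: {'type': 1, 'y': 63, 'z': 55}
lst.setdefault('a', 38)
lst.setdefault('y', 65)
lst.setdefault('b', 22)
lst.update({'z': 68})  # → {'type': 1, 'y': 63, 'z': 68, 'a': 38, 'b': 22}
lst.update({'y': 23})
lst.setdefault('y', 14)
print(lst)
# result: {'type': 1, 'y': 23, 'z': 68, 'a': 38, 'b': 22}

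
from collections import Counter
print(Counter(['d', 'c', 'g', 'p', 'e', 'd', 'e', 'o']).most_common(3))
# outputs [('d', 2), ('e', 2), ('c', 1)]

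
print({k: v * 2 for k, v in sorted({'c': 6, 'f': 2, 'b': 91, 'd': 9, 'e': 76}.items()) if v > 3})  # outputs {'b': 182, 'c': 12, 'd': 18, 'e': 152}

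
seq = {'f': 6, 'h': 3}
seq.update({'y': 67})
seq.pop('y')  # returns 67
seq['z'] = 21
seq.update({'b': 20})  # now {'f': 6, 'h': 3, 'z': 21, 'b': 20}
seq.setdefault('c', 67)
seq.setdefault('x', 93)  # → 93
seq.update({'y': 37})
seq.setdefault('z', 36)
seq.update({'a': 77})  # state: {'f': 6, 'h': 3, 'z': 21, 'b': 20, 'c': 67, 'x': 93, 'y': 37, 'a': 77}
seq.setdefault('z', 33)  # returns 21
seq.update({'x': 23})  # {'f': 6, 'h': 3, 'z': 21, 'b': 20, 'c': 67, 'x': 23, 'y': 37, 'a': 77}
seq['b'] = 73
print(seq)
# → {'f': 6, 'h': 3, 'z': 21, 'b': 73, 'c': 67, 'x': 23, 'y': 37, 'a': 77}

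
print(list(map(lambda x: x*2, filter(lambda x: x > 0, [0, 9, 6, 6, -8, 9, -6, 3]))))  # [18, 12, 12, 18, 6]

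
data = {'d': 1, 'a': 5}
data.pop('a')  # 5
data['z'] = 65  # {'d': 1, 'z': 65}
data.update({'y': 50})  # {'d': 1, 'z': 65, 'y': 50}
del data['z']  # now {'d': 1, 'y': 50}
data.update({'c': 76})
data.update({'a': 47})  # {'d': 1, 'y': 50, 'c': 76, 'a': 47}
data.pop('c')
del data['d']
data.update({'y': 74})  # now {'y': 74, 'a': 47}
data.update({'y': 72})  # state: {'y': 72, 'a': 47}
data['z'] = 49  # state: {'y': 72, 'a': 47, 'z': 49}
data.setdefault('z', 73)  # 49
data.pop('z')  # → 49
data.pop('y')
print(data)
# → {'a': 47}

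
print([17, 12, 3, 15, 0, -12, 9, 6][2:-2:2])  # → [3, 0]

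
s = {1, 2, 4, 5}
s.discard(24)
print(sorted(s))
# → [1, 2, 4, 5]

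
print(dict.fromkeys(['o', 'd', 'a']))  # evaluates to {'o': None, 'd': None, 'a': None}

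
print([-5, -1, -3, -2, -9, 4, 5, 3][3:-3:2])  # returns [-2]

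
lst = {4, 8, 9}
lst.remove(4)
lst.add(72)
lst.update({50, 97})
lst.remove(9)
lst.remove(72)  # {8, 50, 97}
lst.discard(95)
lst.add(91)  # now {8, 50, 91, 97}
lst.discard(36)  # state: {8, 50, 91, 97}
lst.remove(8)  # {50, 91, 97}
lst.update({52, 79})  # {50, 52, 79, 91, 97}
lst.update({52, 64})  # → {50, 52, 64, 79, 91, 97}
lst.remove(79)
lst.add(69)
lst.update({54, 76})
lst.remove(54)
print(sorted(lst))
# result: [50, 52, 64, 69, 76, 91, 97]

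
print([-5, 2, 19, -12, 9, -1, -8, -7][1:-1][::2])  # [2, -12, -1]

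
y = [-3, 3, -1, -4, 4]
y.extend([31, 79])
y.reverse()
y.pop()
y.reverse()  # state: [3, -1, -4, 4, 31, 79]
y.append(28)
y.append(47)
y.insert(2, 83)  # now [3, -1, 83, -4, 4, 31, 79, 28, 47]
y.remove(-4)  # [3, -1, 83, 4, 31, 79, 28, 47]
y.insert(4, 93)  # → [3, -1, 83, 4, 93, 31, 79, 28, 47]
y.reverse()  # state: [47, 28, 79, 31, 93, 4, 83, -1, 3]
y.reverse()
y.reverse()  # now [47, 28, 79, 31, 93, 4, 83, -1, 3]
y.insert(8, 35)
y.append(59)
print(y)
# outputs [47, 28, 79, 31, 93, 4, 83, -1, 35, 3, 59]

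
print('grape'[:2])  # gr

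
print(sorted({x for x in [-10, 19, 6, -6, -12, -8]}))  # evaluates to [-12, -10, -8, -6, 6, 19]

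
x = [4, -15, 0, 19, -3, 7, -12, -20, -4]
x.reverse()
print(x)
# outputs [-4, -20, -12, 7, -3, 19, 0, -15, 4]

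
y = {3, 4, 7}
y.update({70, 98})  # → {3, 4, 7, 70, 98}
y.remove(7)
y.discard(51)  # {3, 4, 70, 98}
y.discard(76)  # {3, 4, 70, 98}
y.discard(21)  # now {3, 4, 70, 98}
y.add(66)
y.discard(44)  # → {3, 4, 66, 70, 98}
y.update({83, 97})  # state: {3, 4, 66, 70, 83, 97, 98}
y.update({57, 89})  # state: {3, 4, 57, 66, 70, 83, 89, 97, 98}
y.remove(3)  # {4, 57, 66, 70, 83, 89, 97, 98}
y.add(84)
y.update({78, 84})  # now {4, 57, 66, 70, 78, 83, 84, 89, 97, 98}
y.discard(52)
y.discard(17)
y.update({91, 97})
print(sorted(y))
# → [4, 57, 66, 70, 78, 83, 84, 89, 91, 97, 98]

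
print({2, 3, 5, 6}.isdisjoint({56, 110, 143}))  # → True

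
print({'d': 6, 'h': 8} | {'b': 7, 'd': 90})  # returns {'d': 90, 'h': 8, 'b': 7}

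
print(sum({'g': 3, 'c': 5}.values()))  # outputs 8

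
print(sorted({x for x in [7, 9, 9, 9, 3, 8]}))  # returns [3, 7, 8, 9]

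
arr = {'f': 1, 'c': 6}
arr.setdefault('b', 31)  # 31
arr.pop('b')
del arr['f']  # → {'c': 6}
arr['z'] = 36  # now {'c': 6, 'z': 36}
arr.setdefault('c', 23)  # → 6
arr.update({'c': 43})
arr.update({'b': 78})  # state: {'c': 43, 'z': 36, 'b': 78}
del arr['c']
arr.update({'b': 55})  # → {'z': 36, 'b': 55}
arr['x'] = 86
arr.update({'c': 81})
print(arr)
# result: {'z': 36, 'b': 55, 'x': 86, 'c': 81}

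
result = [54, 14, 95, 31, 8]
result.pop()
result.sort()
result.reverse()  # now [95, 54, 31, 14]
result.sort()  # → [14, 31, 54, 95]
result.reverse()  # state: [95, 54, 31, 14]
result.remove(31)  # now [95, 54, 14]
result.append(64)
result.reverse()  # [64, 14, 54, 95]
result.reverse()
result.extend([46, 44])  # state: [95, 54, 14, 64, 46, 44]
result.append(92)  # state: [95, 54, 14, 64, 46, 44, 92]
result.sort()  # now [14, 44, 46, 54, 64, 92, 95]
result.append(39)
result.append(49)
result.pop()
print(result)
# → [14, 44, 46, 54, 64, 92, 95, 39]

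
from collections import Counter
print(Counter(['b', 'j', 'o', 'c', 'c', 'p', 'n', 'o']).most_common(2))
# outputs [('o', 2), ('c', 2)]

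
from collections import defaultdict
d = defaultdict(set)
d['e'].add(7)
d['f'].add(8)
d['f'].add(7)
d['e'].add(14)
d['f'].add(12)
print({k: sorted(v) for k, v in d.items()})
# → {'e': [7, 14], 'f': [7, 8, 12]}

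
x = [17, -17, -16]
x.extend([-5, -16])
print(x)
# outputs [17, -17, -16, -5, -16]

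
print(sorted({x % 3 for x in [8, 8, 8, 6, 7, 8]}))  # [0, 1, 2]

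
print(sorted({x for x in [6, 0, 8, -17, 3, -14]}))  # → [-17, -14, 0, 3, 6, 8]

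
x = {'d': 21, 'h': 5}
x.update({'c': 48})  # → {'d': 21, 'h': 5, 'c': 48}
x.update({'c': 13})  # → {'d': 21, 'h': 5, 'c': 13}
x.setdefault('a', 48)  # 48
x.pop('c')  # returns 13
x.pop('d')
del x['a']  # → {'h': 5}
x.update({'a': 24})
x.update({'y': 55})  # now {'h': 5, 'a': 24, 'y': 55}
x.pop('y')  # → 55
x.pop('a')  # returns 24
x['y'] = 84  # {'h': 5, 'y': 84}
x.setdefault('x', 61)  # 61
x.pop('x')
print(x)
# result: {'h': 5, 'y': 84}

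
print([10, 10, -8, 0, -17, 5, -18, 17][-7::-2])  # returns [10]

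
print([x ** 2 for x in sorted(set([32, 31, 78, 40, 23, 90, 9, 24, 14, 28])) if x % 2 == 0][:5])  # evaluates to [196, 576, 784, 1024, 1600]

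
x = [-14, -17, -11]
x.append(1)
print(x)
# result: [-14, -17, -11, 1]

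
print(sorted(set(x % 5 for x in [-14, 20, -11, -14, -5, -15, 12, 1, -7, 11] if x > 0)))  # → [0, 1, 2]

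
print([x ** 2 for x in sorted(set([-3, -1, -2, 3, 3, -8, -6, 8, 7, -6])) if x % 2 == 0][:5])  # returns [64, 36, 4, 64]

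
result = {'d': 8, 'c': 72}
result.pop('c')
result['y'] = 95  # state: {'d': 8, 'y': 95}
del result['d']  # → {'y': 95}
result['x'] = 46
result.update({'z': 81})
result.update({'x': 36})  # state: {'y': 95, 'x': 36, 'z': 81}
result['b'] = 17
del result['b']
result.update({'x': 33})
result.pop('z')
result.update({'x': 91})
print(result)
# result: {'y': 95, 'x': 91}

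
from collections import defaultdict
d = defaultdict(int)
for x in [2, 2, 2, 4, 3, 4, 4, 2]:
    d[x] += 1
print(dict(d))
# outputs {2: 4, 4: 3, 3: 1}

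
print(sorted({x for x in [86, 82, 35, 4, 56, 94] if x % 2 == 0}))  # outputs [4, 56, 82, 86, 94]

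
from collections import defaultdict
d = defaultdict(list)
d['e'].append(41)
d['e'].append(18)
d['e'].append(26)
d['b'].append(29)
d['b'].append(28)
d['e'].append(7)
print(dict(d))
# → {'e': [41, 18, 26, 7], 'b': [29, 28]}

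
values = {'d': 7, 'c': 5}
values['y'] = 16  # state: {'d': 7, 'c': 5, 'y': 16}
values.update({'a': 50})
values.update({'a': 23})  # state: {'d': 7, 'c': 5, 'y': 16, 'a': 23}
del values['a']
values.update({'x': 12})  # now {'d': 7, 'c': 5, 'y': 16, 'x': 12}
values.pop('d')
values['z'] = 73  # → {'c': 5, 'y': 16, 'x': 12, 'z': 73}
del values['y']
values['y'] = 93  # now {'c': 5, 'x': 12, 'z': 73, 'y': 93}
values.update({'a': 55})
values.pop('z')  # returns 73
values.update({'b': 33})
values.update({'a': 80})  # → {'c': 5, 'x': 12, 'y': 93, 'a': 80, 'b': 33}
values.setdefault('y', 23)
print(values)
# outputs {'c': 5, 'x': 12, 'y': 93, 'a': 80, 'b': 33}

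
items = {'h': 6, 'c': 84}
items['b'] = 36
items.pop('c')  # 84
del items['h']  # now {'b': 36}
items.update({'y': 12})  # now {'b': 36, 'y': 12}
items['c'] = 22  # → {'b': 36, 'y': 12, 'c': 22}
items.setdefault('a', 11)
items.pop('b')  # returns 36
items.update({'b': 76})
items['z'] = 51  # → {'y': 12, 'c': 22, 'a': 11, 'b': 76, 'z': 51}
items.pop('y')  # 12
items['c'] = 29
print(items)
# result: {'c': 29, 'a': 11, 'b': 76, 'z': 51}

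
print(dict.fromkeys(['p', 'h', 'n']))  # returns {'p': None, 'h': None, 'n': None}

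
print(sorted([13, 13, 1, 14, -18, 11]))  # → [-18, 1, 11, 13, 13, 14]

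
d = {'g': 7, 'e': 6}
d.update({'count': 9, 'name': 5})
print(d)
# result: {'g': 7, 'e': 6, 'count': 9, 'name': 5}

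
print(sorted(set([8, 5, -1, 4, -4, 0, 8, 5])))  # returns [-4, -1, 0, 4, 5, 8]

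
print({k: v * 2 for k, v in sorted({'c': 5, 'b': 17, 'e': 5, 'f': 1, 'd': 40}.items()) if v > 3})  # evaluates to {'b': 34, 'c': 10, 'd': 80, 'e': 10}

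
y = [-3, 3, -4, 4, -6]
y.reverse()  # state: [-6, 4, -4, 3, -3]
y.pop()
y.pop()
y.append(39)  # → [-6, 4, -4, 39]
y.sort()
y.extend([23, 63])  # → [-6, -4, 4, 39, 23, 63]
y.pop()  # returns 63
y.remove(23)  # [-6, -4, 4, 39]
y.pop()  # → 39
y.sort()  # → [-6, -4, 4]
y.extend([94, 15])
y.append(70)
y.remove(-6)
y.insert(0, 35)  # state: [35, -4, 4, 94, 15, 70]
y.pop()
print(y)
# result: [35, -4, 4, 94, 15]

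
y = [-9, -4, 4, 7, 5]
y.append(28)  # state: [-9, -4, 4, 7, 5, 28]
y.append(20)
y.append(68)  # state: [-9, -4, 4, 7, 5, 28, 20, 68]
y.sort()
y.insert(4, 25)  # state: [-9, -4, 4, 5, 25, 7, 20, 28, 68]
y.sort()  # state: [-9, -4, 4, 5, 7, 20, 25, 28, 68]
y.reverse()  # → [68, 28, 25, 20, 7, 5, 4, -4, -9]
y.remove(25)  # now [68, 28, 20, 7, 5, 4, -4, -9]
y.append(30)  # [68, 28, 20, 7, 5, 4, -4, -9, 30]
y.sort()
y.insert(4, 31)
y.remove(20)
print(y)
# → [-9, -4, 4, 5, 31, 7, 28, 30, 68]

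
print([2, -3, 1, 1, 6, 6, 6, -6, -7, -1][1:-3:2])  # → [-3, 1, 6]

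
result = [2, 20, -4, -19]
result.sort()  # [-19, -4, 2, 20]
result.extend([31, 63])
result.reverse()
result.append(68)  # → [63, 31, 20, 2, -4, -19, 68]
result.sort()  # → [-19, -4, 2, 20, 31, 63, 68]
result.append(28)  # [-19, -4, 2, 20, 31, 63, 68, 28]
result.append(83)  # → [-19, -4, 2, 20, 31, 63, 68, 28, 83]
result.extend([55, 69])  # [-19, -4, 2, 20, 31, 63, 68, 28, 83, 55, 69]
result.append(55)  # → [-19, -4, 2, 20, 31, 63, 68, 28, 83, 55, 69, 55]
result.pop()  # 55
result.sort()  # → [-19, -4, 2, 20, 28, 31, 55, 63, 68, 69, 83]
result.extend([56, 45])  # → [-19, -4, 2, 20, 28, 31, 55, 63, 68, 69, 83, 56, 45]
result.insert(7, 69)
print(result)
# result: [-19, -4, 2, 20, 28, 31, 55, 69, 63, 68, 69, 83, 56, 45]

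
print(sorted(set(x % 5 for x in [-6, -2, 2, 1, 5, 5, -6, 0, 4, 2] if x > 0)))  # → [0, 1, 2, 4]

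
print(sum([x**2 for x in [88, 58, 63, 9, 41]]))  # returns 16839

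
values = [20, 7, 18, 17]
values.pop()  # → 17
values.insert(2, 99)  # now [20, 7, 99, 18]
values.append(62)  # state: [20, 7, 99, 18, 62]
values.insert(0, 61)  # [61, 20, 7, 99, 18, 62]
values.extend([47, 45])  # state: [61, 20, 7, 99, 18, 62, 47, 45]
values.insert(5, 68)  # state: [61, 20, 7, 99, 18, 68, 62, 47, 45]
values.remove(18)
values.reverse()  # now [45, 47, 62, 68, 99, 7, 20, 61]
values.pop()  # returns 61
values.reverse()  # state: [20, 7, 99, 68, 62, 47, 45]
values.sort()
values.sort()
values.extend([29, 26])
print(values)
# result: [7, 20, 45, 47, 62, 68, 99, 29, 26]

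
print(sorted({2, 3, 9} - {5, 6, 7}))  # [2, 3, 9]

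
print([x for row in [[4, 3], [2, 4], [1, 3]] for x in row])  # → [4, 3, 2, 4, 1, 3]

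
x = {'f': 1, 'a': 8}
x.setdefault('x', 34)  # 34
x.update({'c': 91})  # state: {'f': 1, 'a': 8, 'x': 34, 'c': 91}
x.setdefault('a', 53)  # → 8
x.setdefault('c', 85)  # 91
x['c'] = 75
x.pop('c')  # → 75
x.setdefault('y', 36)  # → 36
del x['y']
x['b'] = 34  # {'f': 1, 'a': 8, 'x': 34, 'b': 34}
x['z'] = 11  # {'f': 1, 'a': 8, 'x': 34, 'b': 34, 'z': 11}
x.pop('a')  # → 8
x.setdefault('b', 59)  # 34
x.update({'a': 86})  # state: {'f': 1, 'x': 34, 'b': 34, 'z': 11, 'a': 86}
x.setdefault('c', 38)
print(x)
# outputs {'f': 1, 'x': 34, 'b': 34, 'z': 11, 'a': 86, 'c': 38}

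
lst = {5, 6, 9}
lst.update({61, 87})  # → {5, 6, 9, 61, 87}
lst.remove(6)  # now {5, 9, 61, 87}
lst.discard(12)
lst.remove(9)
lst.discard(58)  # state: {5, 61, 87}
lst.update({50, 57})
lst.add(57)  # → {5, 50, 57, 61, 87}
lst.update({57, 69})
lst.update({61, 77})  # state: {5, 50, 57, 61, 69, 77, 87}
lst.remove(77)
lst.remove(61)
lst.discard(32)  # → {5, 50, 57, 69, 87}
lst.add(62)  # {5, 50, 57, 62, 69, 87}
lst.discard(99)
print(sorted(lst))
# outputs [5, 50, 57, 62, 69, 87]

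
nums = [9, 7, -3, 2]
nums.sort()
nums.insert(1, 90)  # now [-3, 90, 2, 7, 9]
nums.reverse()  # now [9, 7, 2, 90, -3]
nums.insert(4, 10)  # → [9, 7, 2, 90, 10, -3]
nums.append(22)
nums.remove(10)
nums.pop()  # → 22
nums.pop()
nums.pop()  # 90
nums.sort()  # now [2, 7, 9]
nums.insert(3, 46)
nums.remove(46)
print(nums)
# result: [2, 7, 9]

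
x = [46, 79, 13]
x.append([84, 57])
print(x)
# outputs [46, 79, 13, [84, 57]]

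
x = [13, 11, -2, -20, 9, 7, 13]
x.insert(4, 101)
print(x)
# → [13, 11, -2, -20, 101, 9, 7, 13]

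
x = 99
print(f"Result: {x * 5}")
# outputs Result: 495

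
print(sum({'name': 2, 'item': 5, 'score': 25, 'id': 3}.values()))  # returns 35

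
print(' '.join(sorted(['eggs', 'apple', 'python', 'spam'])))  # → apple eggs python spam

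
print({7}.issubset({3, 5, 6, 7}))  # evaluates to True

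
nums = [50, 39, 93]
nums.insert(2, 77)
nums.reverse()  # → [93, 77, 39, 50]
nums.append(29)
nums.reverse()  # [29, 50, 39, 77, 93]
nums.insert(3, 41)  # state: [29, 50, 39, 41, 77, 93]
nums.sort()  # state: [29, 39, 41, 50, 77, 93]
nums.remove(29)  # [39, 41, 50, 77, 93]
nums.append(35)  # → [39, 41, 50, 77, 93, 35]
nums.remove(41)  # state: [39, 50, 77, 93, 35]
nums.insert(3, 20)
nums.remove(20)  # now [39, 50, 77, 93, 35]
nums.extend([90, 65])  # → [39, 50, 77, 93, 35, 90, 65]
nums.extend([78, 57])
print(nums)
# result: [39, 50, 77, 93, 35, 90, 65, 78, 57]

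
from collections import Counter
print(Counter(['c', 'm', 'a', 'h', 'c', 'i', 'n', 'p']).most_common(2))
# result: [('c', 2), ('m', 1)]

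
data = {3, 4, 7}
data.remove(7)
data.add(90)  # {3, 4, 90}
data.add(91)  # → {3, 4, 90, 91}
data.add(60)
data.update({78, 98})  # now {3, 4, 60, 78, 90, 91, 98}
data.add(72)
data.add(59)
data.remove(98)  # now {3, 4, 59, 60, 72, 78, 90, 91}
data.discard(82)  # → {3, 4, 59, 60, 72, 78, 90, 91}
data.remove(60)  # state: {3, 4, 59, 72, 78, 90, 91}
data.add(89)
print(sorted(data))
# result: [3, 4, 59, 72, 78, 89, 90, 91]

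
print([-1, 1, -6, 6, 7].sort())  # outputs None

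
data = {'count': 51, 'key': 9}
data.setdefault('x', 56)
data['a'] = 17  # {'count': 51, 'key': 9, 'x': 56, 'a': 17}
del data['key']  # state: {'count': 51, 'x': 56, 'a': 17}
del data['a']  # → {'count': 51, 'x': 56}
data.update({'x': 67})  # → {'count': 51, 'x': 67}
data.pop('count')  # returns 51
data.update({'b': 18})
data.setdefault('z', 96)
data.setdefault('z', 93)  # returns 96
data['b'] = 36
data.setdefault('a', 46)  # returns 46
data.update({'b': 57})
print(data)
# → {'x': 67, 'b': 57, 'z': 96, 'a': 46}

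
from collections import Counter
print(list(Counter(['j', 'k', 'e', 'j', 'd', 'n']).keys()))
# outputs ['j', 'k', 'e', 'd', 'n']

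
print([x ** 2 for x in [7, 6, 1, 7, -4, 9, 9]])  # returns [49, 36, 1, 49, 16, 81, 81]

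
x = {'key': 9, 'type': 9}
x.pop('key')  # 9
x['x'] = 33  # {'type': 9, 'x': 33}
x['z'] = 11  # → {'type': 9, 'x': 33, 'z': 11}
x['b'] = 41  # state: {'type': 9, 'x': 33, 'z': 11, 'b': 41}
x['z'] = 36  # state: {'type': 9, 'x': 33, 'z': 36, 'b': 41}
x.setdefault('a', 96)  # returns 96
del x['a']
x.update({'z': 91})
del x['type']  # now {'x': 33, 'z': 91, 'b': 41}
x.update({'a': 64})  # {'x': 33, 'z': 91, 'b': 41, 'a': 64}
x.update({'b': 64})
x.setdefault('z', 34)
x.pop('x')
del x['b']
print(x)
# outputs {'z': 91, 'a': 64}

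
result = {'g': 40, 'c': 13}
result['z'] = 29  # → {'g': 40, 'c': 13, 'z': 29}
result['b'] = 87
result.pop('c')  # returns 13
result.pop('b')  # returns 87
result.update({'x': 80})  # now {'g': 40, 'z': 29, 'x': 80}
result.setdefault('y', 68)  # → 68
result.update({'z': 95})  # {'g': 40, 'z': 95, 'x': 80, 'y': 68}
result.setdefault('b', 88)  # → 88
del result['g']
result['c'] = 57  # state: {'z': 95, 'x': 80, 'y': 68, 'b': 88, 'c': 57}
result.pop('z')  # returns 95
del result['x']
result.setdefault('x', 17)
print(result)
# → {'y': 68, 'b': 88, 'c': 57, 'x': 17}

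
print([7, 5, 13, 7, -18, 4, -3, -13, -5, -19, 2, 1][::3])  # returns [7, 7, -3, -19]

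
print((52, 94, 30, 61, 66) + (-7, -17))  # (52, 94, 30, 61, 66, -7, -17)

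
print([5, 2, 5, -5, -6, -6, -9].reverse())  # None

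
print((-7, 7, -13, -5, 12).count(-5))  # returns 1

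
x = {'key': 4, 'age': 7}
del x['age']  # {'key': 4}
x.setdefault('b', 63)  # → 63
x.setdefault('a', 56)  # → 56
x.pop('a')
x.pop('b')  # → 63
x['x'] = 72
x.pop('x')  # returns 72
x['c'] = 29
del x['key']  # {'c': 29}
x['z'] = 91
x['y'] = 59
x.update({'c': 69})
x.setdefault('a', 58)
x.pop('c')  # 69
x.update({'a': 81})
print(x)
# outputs {'z': 91, 'y': 59, 'a': 81}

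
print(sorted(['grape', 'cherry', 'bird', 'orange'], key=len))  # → ['bird', 'grape', 'cherry', 'orange']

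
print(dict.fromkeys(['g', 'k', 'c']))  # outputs {'g': None, 'k': None, 'c': None}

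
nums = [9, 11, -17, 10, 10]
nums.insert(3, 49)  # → [9, 11, -17, 49, 10, 10]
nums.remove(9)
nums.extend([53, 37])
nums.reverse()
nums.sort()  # [-17, 10, 10, 11, 37, 49, 53]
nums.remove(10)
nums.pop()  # 53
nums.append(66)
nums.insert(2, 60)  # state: [-17, 10, 60, 11, 37, 49, 66]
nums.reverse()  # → [66, 49, 37, 11, 60, 10, -17]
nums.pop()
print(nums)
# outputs [66, 49, 37, 11, 60, 10]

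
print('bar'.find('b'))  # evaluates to 0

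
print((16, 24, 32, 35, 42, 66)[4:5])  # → (42,)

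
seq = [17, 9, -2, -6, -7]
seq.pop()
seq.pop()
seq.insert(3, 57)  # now [17, 9, -2, 57]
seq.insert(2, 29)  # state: [17, 9, 29, -2, 57]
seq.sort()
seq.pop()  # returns 57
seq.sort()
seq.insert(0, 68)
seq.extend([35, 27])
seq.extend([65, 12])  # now [68, -2, 9, 17, 29, 35, 27, 65, 12]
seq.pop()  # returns 12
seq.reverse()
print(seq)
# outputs [65, 27, 35, 29, 17, 9, -2, 68]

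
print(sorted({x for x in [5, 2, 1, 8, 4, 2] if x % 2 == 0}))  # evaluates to [2, 4, 8]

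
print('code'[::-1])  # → edoc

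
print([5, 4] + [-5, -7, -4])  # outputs [5, 4, -5, -7, -4]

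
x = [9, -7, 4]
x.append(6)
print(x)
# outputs [9, -7, 4, 6]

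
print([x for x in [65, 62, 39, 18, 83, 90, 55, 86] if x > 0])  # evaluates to [65, 62, 39, 18, 83, 90, 55, 86]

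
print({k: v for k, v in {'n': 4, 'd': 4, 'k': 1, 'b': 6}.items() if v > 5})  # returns {'b': 6}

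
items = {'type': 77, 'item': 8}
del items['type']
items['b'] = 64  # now {'item': 8, 'b': 64}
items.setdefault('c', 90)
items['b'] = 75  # {'item': 8, 'b': 75, 'c': 90}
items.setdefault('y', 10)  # 10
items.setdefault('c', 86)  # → 90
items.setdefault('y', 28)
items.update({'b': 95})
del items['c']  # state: {'item': 8, 'b': 95, 'y': 10}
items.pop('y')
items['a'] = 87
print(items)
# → {'item': 8, 'b': 95, 'a': 87}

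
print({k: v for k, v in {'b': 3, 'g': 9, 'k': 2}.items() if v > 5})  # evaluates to {'g': 9}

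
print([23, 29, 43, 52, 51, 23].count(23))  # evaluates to 2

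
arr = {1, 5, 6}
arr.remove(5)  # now {1, 6}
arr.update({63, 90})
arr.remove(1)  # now {6, 63, 90}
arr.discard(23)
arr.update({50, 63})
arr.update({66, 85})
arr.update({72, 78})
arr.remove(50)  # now {6, 63, 66, 72, 78, 85, 90}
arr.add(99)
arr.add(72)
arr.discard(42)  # {6, 63, 66, 72, 78, 85, 90, 99}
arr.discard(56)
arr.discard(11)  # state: {6, 63, 66, 72, 78, 85, 90, 99}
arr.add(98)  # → {6, 63, 66, 72, 78, 85, 90, 98, 99}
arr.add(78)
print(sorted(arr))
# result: [6, 63, 66, 72, 78, 85, 90, 98, 99]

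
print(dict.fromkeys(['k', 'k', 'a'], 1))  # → {'k': 1, 'a': 1}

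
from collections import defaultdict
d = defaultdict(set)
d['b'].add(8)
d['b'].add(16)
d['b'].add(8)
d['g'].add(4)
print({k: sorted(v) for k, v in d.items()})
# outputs {'b': [8, 16], 'g': [4]}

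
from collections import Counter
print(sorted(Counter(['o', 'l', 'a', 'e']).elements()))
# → ['a', 'e', 'l', 'o']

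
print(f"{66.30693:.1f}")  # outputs 66.3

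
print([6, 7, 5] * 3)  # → [6, 7, 5, 6, 7, 5, 6, 7, 5]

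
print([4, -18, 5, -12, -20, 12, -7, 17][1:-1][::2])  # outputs [-18, -12, 12]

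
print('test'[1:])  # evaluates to est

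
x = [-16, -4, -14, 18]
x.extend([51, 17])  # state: [-16, -4, -14, 18, 51, 17]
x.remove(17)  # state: [-16, -4, -14, 18, 51]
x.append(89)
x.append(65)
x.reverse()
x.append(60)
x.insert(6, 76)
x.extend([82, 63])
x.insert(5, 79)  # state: [65, 89, 51, 18, -14, 79, -4, 76, -16, 60, 82, 63]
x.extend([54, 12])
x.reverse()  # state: [12, 54, 63, 82, 60, -16, 76, -4, 79, -14, 18, 51, 89, 65]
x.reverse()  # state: [65, 89, 51, 18, -14, 79, -4, 76, -16, 60, 82, 63, 54, 12]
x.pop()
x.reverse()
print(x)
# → [54, 63, 82, 60, -16, 76, -4, 79, -14, 18, 51, 89, 65]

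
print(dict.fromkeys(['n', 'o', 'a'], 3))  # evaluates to {'n': 3, 'o': 3, 'a': 3}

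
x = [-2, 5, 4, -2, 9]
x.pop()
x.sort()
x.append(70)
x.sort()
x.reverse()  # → [70, 5, 4, -2, -2]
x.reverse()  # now [-2, -2, 4, 5, 70]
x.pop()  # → 70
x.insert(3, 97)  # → [-2, -2, 4, 97, 5]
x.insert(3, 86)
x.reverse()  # [5, 97, 86, 4, -2, -2]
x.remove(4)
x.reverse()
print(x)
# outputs [-2, -2, 86, 97, 5]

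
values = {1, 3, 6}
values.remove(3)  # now {1, 6}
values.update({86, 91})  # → {1, 6, 86, 91}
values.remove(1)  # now {6, 86, 91}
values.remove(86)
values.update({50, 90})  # {6, 50, 90, 91}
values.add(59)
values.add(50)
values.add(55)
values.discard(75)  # {6, 50, 55, 59, 90, 91}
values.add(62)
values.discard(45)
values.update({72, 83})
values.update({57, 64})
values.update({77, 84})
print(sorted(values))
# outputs [6, 50, 55, 57, 59, 62, 64, 72, 77, 83, 84, 90, 91]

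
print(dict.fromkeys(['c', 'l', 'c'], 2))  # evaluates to {'c': 2, 'l': 2}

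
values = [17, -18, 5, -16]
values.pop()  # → -16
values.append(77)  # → [17, -18, 5, 77]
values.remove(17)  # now [-18, 5, 77]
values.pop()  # 77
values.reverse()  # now [5, -18]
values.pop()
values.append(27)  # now [5, 27]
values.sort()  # [5, 27]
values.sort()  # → [5, 27]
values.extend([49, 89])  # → [5, 27, 49, 89]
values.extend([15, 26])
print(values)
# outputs [5, 27, 49, 89, 15, 26]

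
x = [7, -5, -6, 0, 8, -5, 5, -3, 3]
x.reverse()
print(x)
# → [3, -3, 5, -5, 8, 0, -6, -5, 7]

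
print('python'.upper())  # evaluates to PYTHON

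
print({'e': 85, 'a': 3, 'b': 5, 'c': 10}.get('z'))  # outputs None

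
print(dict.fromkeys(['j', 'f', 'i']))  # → {'j': None, 'f': None, 'i': None}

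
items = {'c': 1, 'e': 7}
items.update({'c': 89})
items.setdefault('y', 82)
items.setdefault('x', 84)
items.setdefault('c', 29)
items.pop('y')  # 82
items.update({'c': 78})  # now {'c': 78, 'e': 7, 'x': 84}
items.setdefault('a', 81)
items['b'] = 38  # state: {'c': 78, 'e': 7, 'x': 84, 'a': 81, 'b': 38}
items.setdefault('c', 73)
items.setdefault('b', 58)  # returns 38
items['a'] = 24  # {'c': 78, 'e': 7, 'x': 84, 'a': 24, 'b': 38}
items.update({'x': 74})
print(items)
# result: {'c': 78, 'e': 7, 'x': 74, 'a': 24, 'b': 38}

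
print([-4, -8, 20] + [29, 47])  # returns [-4, -8, 20, 29, 47]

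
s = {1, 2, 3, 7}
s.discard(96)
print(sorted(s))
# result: [1, 2, 3, 7]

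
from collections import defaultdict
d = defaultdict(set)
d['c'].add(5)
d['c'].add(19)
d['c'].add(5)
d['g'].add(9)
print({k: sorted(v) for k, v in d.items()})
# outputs {'c': [5, 19], 'g': [9]}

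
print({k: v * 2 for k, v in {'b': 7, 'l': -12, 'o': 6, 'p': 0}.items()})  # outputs {'b': 14, 'l': -24, 'o': 12, 'p': 0}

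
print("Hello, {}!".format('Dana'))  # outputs Hello, Dana!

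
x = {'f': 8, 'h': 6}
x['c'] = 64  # {'f': 8, 'h': 6, 'c': 64}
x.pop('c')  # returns 64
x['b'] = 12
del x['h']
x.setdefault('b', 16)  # 12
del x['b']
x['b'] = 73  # {'f': 8, 'b': 73}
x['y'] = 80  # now {'f': 8, 'b': 73, 'y': 80}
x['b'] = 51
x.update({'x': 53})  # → {'f': 8, 'b': 51, 'y': 80, 'x': 53}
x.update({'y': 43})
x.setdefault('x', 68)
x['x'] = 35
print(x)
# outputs {'f': 8, 'b': 51, 'y': 43, 'x': 35}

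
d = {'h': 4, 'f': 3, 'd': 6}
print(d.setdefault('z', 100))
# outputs 100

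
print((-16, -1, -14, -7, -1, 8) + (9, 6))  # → (-16, -1, -14, -7, -1, 8, 9, 6)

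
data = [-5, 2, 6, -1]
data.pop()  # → -1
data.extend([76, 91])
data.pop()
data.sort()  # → [-5, 2, 6, 76]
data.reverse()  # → [76, 6, 2, -5]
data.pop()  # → -5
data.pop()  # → 2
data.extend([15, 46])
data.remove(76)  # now [6, 15, 46]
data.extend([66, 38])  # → [6, 15, 46, 66, 38]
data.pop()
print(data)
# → [6, 15, 46, 66]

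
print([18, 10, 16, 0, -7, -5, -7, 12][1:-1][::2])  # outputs [10, 0, -5]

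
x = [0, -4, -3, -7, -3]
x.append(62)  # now [0, -4, -3, -7, -3, 62]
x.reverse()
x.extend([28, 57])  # [62, -3, -7, -3, -4, 0, 28, 57]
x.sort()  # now [-7, -4, -3, -3, 0, 28, 57, 62]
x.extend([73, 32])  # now [-7, -4, -3, -3, 0, 28, 57, 62, 73, 32]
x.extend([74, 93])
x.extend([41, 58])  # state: [-7, -4, -3, -3, 0, 28, 57, 62, 73, 32, 74, 93, 41, 58]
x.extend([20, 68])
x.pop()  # 68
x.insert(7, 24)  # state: [-7, -4, -3, -3, 0, 28, 57, 24, 62, 73, 32, 74, 93, 41, 58, 20]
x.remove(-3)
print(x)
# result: [-7, -4, -3, 0, 28, 57, 24, 62, 73, 32, 74, 93, 41, 58, 20]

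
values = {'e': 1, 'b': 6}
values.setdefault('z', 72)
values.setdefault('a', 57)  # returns 57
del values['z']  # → {'e': 1, 'b': 6, 'a': 57}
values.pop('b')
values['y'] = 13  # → {'e': 1, 'a': 57, 'y': 13}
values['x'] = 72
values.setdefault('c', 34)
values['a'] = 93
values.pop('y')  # 13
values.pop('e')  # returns 1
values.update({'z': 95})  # {'a': 93, 'x': 72, 'c': 34, 'z': 95}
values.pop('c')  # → 34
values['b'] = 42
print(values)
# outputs {'a': 93, 'x': 72, 'z': 95, 'b': 42}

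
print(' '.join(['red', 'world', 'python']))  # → red world python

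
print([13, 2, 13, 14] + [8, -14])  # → [13, 2, 13, 14, 8, -14]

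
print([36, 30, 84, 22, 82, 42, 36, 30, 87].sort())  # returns None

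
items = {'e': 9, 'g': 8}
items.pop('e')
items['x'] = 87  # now {'g': 8, 'x': 87}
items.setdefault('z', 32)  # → 32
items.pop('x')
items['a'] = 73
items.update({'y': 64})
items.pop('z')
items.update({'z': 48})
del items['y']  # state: {'g': 8, 'a': 73, 'z': 48}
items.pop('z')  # 48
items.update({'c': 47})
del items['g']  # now {'a': 73, 'c': 47}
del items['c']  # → {'a': 73}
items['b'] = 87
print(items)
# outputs {'a': 73, 'b': 87}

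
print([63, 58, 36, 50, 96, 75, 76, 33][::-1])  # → [33, 76, 75, 96, 50, 36, 58, 63]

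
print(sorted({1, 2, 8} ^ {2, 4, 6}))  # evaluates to [1, 4, 6, 8]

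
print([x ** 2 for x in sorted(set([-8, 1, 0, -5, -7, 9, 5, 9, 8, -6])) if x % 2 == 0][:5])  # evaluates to [64, 36, 0, 64]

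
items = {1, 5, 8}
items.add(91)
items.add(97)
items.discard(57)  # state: {1, 5, 8, 91, 97}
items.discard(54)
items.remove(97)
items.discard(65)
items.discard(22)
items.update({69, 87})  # {1, 5, 8, 69, 87, 91}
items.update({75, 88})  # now {1, 5, 8, 69, 75, 87, 88, 91}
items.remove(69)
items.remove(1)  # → {5, 8, 75, 87, 88, 91}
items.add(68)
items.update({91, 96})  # {5, 8, 68, 75, 87, 88, 91, 96}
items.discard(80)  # {5, 8, 68, 75, 87, 88, 91, 96}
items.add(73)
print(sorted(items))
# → [5, 8, 68, 73, 75, 87, 88, 91, 96]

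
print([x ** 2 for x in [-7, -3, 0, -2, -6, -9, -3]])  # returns [49, 9, 0, 4, 36, 81, 9]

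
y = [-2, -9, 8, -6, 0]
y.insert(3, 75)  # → [-2, -9, 8, 75, -6, 0]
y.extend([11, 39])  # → [-2, -9, 8, 75, -6, 0, 11, 39]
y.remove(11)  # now [-2, -9, 8, 75, -6, 0, 39]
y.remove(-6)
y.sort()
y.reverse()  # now [75, 39, 8, 0, -2, -9]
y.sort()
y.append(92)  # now [-9, -2, 0, 8, 39, 75, 92]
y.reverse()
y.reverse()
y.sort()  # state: [-9, -2, 0, 8, 39, 75, 92]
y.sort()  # [-9, -2, 0, 8, 39, 75, 92]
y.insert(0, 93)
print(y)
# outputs [93, -9, -2, 0, 8, 39, 75, 92]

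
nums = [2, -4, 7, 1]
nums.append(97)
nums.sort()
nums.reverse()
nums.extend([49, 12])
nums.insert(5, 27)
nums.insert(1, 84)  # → [97, 84, 7, 2, 1, -4, 27, 49, 12]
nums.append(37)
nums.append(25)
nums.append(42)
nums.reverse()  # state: [42, 25, 37, 12, 49, 27, -4, 1, 2, 7, 84, 97]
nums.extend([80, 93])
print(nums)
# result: [42, 25, 37, 12, 49, 27, -4, 1, 2, 7, 84, 97, 80, 93]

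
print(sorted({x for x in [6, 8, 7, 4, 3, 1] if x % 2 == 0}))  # [4, 6, 8]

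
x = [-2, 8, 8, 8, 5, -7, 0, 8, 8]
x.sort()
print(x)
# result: [-7, -2, 0, 5, 8, 8, 8, 8, 8]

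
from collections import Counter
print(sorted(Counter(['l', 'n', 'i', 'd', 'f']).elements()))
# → ['d', 'f', 'i', 'l', 'n']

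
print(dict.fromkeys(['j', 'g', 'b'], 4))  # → {'j': 4, 'g': 4, 'b': 4}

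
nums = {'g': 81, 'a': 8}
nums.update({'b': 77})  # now {'g': 81, 'a': 8, 'b': 77}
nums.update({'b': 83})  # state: {'g': 81, 'a': 8, 'b': 83}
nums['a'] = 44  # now {'g': 81, 'a': 44, 'b': 83}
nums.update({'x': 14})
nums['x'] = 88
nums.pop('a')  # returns 44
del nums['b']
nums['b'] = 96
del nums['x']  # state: {'g': 81, 'b': 96}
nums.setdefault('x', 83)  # 83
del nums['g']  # {'b': 96, 'x': 83}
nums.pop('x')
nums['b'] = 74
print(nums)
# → {'b': 74}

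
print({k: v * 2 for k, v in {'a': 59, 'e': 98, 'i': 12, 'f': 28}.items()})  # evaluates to {'a': 118, 'e': 196, 'i': 24, 'f': 56}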